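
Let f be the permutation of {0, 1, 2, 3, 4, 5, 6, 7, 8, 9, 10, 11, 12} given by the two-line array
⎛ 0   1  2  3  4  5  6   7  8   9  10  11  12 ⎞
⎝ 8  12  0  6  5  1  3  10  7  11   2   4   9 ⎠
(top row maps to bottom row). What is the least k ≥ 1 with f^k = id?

Decomposing into disjoint cycles gives cycle lengths 6, 5, 2.
The order of f is the least common multiple of its cycle lengths: lcm(6, 5, 2) = 30.

30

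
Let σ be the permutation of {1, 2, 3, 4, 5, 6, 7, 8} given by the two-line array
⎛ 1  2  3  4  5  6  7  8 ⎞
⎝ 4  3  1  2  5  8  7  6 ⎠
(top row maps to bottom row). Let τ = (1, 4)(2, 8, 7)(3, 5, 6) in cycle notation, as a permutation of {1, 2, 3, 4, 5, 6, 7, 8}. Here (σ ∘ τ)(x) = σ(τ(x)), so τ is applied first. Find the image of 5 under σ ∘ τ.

(σ ∘ τ)(5) = σ(τ(5)). τ(5) = 6, then σ(6) = 8. So (σ ∘ τ)(5) = 8.

8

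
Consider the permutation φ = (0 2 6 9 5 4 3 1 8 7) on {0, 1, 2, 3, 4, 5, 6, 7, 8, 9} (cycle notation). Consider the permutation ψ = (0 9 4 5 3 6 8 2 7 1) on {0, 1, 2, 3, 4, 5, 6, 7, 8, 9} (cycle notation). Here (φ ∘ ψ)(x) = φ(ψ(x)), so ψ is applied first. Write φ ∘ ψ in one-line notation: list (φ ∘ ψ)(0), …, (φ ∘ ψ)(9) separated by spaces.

5 2 0 9 4 1 7 8 6 3

(φ ∘ ψ)(x) = φ(ψ(x)). Computing each image: φ(ψ(0)) = φ(9) = 5, φ(ψ(1)) = φ(0) = 2, φ(ψ(2)) = φ(7) = 0, φ(ψ(3)) = φ(6) = 9, φ(ψ(4)) = φ(5) = 4, φ(ψ(5)) = φ(3) = 1, φ(ψ(6)) = φ(8) = 7, φ(ψ(7)) = φ(1) = 8, φ(ψ(8)) = φ(2) = 6, φ(ψ(9)) = φ(4) = 3.
Hence φ ∘ ψ = [5 2 0 9 4 1 7 8 6 3].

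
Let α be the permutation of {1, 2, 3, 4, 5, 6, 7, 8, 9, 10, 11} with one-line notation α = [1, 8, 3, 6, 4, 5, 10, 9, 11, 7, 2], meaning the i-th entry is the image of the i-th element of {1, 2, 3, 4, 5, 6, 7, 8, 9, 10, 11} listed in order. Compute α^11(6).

Tracing 6 → 5 → … returns to 6 after 3 steps, so 6 lies in a 3-cycle (4, 6, 5).
Since the cycle has length 3, α^11 acts on it the same as α^2 (11 mod 3 = 2).
Stepping 2 places around the cycle: 6 → 5 → 4.

4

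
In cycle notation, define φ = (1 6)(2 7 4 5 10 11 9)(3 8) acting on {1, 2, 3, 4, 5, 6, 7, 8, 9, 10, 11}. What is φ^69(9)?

9 lies in the 7-cycle (2 7 4 5 10 11 9).
On a 7-cycle, φ^7 is the identity, so φ^69 = φ^6 there (69 ≡ 6 mod 7).
Advancing 6 steps from 9: 9 → 2 → 7 → 4 → 5 → 10 → 11.

11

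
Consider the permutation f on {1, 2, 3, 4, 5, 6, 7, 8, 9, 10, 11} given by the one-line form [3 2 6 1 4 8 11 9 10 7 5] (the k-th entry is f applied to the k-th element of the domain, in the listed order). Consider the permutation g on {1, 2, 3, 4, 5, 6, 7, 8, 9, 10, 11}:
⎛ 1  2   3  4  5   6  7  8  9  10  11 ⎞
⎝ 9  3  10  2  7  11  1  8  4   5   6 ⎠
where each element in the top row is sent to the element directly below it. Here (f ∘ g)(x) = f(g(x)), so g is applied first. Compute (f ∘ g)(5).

11

g(5) = 7, then f(7) = 11; composing gives (f ∘ g)(5) = 11.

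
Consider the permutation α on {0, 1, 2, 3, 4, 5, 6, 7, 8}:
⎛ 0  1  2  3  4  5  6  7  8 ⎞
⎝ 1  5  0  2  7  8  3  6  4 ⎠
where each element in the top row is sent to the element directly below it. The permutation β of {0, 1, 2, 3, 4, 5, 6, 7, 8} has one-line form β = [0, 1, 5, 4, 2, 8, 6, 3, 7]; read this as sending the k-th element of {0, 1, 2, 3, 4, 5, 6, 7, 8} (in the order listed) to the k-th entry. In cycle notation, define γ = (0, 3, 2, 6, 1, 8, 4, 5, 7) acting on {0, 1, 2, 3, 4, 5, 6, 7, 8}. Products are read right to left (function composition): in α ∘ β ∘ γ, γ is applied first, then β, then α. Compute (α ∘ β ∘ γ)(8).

0

(α ∘ β ∘ γ)(8) = α(β(γ(8))). γ(8) = 4, then β(4) = 2, then α(2) = 0, so the result is 0.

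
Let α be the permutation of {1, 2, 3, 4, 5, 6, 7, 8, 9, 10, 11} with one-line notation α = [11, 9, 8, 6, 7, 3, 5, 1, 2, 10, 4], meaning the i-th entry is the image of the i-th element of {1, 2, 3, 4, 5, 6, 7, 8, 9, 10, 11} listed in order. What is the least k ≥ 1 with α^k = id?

6

Writing α as disjoint cycles, the cycle lengths are 6, 2, 2, 1.
Since disjoint cycles commute, ord(α) = lcm(6, 2, 2) = 6.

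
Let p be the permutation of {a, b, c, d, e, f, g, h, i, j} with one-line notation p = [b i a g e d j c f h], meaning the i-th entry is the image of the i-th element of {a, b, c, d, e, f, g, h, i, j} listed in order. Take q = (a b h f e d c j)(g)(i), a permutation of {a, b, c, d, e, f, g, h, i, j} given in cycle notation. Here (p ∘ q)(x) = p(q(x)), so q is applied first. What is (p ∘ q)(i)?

f

First apply q: q(i) = i, then p(i) = f. Thus (p ∘ q)(i) = f.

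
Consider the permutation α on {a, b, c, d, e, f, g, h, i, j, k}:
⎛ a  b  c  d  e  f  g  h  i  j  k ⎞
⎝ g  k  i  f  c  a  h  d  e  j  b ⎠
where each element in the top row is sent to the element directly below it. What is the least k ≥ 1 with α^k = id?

Decomposing into disjoint cycles gives cycle lengths 5, 3, 2, 1.
The order is lcm(5, 3, 2) = 30.

30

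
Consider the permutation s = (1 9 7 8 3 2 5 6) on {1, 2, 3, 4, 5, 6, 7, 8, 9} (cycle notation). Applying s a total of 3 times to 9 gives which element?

9 lies in the 8-cycle (1 9 7 8 3 2 5 6).
Advancing 3 steps from 9: 9 → 7 → 8 → 3.

3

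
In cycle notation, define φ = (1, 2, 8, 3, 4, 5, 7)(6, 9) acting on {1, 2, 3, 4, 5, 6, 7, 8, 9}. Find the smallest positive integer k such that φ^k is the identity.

14

The cycle type of φ is (7, 2).
Since disjoint cycles commute, ord(φ) = lcm(7, 2) = 14.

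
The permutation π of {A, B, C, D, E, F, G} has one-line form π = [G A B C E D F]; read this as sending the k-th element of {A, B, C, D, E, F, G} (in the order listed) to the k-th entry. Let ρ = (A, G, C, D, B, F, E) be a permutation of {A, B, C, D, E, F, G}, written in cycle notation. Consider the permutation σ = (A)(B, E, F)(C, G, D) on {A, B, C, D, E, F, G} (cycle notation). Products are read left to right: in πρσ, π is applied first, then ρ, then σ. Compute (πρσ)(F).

(πρσ)(F) = σ(ρ(π(F))). π(F) = D, then ρ(D) = B, then σ(B) = E, so the result is E.

E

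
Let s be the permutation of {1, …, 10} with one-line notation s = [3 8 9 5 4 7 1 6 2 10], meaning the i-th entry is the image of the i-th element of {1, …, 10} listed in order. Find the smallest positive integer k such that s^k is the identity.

Decomposing into disjoint cycles gives cycle lengths 7, 2, 1.
The order is lcm(7, 2) = 14.

14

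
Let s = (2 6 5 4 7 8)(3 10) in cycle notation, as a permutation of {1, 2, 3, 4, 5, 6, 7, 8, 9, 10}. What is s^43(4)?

4 lies in the 6-cycle (2 6 5 4 7 8).
On a 6-cycle, s^6 is the identity, so s^43 = s^1 there (43 ≡ 1 mod 6).
Stepping 1 place around the cycle: 4 → 7.

7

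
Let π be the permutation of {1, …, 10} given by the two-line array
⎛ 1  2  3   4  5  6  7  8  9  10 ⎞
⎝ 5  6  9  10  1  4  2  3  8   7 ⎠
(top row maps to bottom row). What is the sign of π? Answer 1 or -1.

-1

In disjoint-cycle form the cycle lengths are 5, 3, 2.
A cycle is odd iff its length is even; π has 1 even-length cycle, so sgn(π) = (−1)^1 and π is odd.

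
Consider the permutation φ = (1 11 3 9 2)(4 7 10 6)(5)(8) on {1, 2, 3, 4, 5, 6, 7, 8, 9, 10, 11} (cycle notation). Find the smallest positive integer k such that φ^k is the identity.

20

The disjoint cycles have lengths 5, 4, 1, 1.
The order is lcm(5, 4) = 20.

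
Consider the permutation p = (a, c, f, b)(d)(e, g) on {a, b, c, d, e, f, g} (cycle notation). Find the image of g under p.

e

Within (e, g), g ↦ e.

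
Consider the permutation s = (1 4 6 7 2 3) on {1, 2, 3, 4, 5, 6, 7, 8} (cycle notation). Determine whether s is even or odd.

odd

The cycle lengths are 6, 1, 1.
A cycle of length ℓ contributes ℓ−1 transpositions, so s is a product of 5 transpositions — odd.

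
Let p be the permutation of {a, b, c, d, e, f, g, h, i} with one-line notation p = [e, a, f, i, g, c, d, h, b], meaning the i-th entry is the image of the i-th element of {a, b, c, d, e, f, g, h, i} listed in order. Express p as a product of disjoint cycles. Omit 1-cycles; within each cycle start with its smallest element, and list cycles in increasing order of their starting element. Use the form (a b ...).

(a e g d i b)(c f)

From a: a → e → g → d → i → b → a, closing the cycle (a e g d i b).
Repeating from the next unused element and collecting all non-trivial cycles gives (a e g d i b)(c f).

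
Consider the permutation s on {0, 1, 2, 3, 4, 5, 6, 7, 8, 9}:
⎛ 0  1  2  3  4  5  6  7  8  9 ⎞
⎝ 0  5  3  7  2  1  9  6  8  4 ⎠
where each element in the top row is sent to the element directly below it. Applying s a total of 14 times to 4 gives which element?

3

Tracing 4 → 2 → … returns to 4 after 6 steps, so 4 lies in a 6-cycle (2, 3, 7, 6, 9, 4).
Since the cycle has length 6, s^14 acts on it the same as s^2 (14 mod 6 = 2).
Advancing 2 steps from 4: 4 → 2 → 3.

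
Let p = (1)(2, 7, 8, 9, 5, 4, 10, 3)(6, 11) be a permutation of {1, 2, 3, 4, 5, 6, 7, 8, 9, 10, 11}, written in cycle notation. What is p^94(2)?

10

2 lies in the 8-cycle (2, 7, 8, 9, 5, 4, 10, 3).
On an 8-cycle, p^8 is the identity, so p^94 = p^6 there (94 ≡ 6 mod 8).
Stepping 6 places around the cycle: 2 → 7 → 8 → 9 → 5 → 4 → 10.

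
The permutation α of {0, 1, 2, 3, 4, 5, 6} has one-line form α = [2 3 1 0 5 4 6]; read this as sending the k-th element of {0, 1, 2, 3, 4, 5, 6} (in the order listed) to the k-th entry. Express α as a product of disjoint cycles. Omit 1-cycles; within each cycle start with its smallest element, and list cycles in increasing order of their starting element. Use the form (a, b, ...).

Start at 0 and follow images: 0 → 2 → 1 → 3 → 0, giving the cycle (0, 2, 1, 3).
Continuing from each remaining unvisited element yields (0, 2, 1, 3)(4, 5).

(0, 2, 1, 3)(4, 5)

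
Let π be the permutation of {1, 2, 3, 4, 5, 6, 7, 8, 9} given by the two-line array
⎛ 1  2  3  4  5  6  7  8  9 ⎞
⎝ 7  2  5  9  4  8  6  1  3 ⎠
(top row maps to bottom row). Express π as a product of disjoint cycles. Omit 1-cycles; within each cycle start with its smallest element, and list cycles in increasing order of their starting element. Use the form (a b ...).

(1 7 6 8)(3 5 4 9)

From 1: 1 → 7 → 6 → 8 → 1, closing the cycle (1 7 6 8).
Continuing from each remaining unvisited element yields (1 7 6 8)(3 5 4 9).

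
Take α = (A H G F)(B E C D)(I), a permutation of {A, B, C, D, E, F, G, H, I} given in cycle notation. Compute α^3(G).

G lies in the 4-cycle (A H G F).
Advancing 3 steps from G: G → F → A → H.

H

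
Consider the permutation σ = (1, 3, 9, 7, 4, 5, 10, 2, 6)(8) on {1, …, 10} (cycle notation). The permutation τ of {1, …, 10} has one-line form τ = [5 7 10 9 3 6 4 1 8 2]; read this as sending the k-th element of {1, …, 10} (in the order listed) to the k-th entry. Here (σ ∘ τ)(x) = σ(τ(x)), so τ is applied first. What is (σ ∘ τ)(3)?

2

First apply τ: τ(3) = 10, then σ(10) = 2. Thus (σ ∘ τ)(3) = 2.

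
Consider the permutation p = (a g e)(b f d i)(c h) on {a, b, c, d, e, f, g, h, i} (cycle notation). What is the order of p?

The disjoint cycles have lengths 4, 3, 2.
The order of p is the least common multiple of its cycle lengths: lcm(4, 3, 2) = 12.

12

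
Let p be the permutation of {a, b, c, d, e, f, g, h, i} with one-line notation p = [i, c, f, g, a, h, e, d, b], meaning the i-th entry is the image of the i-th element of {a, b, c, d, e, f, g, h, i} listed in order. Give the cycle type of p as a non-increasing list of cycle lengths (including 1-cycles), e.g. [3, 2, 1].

[9]

The disjoint cycles are (a, i, b, c, f, h, d, g, e), with lengths 9 in non-increasing order.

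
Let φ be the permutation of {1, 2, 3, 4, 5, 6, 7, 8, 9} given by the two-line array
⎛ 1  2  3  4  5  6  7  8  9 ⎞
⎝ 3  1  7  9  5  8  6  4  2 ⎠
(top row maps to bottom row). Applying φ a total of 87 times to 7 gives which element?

Tracing 7 → 6 → … returns to 7 after 8 steps, so 7 lies in an 8-cycle (1 3 7 6 8 4 9 2).
Powers repeat with period 8 on this cycle, and 87 mod 8 = 7, so φ^87(7) = φ^7(7).
Advancing 7 steps from 7: 7 → 6 → 8 → 4 → 9 → 2 → 1 → 3.

3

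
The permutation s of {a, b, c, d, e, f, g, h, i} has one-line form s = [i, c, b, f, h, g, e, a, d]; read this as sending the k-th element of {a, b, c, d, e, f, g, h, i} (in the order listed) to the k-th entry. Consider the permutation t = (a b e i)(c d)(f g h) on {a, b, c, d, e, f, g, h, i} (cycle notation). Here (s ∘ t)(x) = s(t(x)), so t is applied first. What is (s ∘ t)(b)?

h

t(b) = e, then s(e) = h; composing gives (s ∘ t)(b) = h.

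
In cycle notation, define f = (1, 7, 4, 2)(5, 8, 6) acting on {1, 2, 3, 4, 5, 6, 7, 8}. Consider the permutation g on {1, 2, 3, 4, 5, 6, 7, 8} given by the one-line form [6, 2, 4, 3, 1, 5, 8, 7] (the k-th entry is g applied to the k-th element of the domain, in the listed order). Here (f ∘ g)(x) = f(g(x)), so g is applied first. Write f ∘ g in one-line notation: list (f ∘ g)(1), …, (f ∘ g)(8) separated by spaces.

5 1 2 3 7 8 6 4

For each element, apply g then f: 1 → 6 → 5; 2 → 2 → 1; 3 → 4 → 2; 4 → 3 → 3; 5 → 1 → 7; 6 → 5 → 8; 7 → 8 → 6; 8 → 7 → 4.
So f ∘ g in one-line form is 5 1 2 3 7 8 6 4.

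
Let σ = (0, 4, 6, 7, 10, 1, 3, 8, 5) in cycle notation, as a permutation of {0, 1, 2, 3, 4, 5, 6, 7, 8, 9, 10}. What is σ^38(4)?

4 lies in the 9-cycle (0, 4, 6, 7, 10, 1, 3, 8, 5).
Powers repeat with period 9 on this cycle, and 38 mod 9 = 2, so σ^38(4) = σ^2(4).
Advancing 2 steps from 4: 4 → 6 → 7.

7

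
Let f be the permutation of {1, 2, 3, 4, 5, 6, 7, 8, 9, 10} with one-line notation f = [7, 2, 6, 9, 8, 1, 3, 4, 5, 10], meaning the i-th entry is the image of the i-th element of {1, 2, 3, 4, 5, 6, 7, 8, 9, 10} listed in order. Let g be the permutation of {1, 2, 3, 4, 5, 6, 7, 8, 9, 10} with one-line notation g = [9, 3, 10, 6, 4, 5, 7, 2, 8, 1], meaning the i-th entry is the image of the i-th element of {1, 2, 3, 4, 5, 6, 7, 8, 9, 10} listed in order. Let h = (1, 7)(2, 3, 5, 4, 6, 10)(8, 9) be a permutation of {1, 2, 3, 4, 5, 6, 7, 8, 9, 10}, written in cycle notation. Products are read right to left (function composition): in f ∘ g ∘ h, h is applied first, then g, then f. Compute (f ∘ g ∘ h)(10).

(f ∘ g ∘ h)(10) = f(g(h(10))). h(10) = 2, then g(2) = 3, then f(3) = 6, so the result is 6.

6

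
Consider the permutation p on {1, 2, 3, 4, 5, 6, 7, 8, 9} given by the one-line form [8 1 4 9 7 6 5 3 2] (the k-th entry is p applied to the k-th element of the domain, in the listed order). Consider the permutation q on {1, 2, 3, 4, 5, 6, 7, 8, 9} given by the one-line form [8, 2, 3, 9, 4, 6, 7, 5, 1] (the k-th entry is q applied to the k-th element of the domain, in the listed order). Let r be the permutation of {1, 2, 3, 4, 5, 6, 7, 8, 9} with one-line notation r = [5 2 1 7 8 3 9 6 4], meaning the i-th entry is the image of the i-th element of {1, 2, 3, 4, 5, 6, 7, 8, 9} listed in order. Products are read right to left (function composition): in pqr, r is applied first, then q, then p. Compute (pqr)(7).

Chase 7: r(7) = 9; q(9) = 1; p(1) = 8. Hence (pqr)(7) = 8.

8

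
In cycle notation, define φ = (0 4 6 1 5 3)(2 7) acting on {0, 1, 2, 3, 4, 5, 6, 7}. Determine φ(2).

7

2 appears in (2 7); the next entry (wrapping around) is 7.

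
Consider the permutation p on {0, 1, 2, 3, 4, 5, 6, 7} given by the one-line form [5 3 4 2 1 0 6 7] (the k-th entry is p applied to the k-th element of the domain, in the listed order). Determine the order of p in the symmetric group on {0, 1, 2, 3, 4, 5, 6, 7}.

4

Decomposing into disjoint cycles gives cycle lengths 4, 2, 1, 1.
The order of p is the least common multiple of its cycle lengths: lcm(4, 2) = 4.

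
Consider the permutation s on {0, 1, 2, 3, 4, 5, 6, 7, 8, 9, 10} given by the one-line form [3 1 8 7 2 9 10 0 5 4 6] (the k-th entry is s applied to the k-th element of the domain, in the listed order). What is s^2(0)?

7

Tracing 0 → 3 → … returns to 0 after 3 steps, so 0 lies in a 3-cycle (0, 3, 7).
Advancing 2 steps from 0: 0 → 3 → 7.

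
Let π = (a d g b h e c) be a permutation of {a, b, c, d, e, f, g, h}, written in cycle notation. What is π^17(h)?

a

h lies in the 7-cycle (a d g b h e c).
On a 7-cycle, π^7 is the identity, so π^17 = π^3 there (17 ≡ 3 mod 7).
Advancing 3 steps from h: h → e → c → a.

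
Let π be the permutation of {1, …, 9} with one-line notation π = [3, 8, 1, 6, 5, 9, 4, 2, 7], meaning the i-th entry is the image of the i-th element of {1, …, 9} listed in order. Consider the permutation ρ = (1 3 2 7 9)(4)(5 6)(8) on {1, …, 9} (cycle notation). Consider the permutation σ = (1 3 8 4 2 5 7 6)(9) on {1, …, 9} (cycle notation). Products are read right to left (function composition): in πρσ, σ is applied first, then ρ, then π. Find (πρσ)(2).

9

Apply the permutations in order: σ(2) = 5, then ρ(5) = 6, then π(6) = 9. So (πρσ)(2) = 9.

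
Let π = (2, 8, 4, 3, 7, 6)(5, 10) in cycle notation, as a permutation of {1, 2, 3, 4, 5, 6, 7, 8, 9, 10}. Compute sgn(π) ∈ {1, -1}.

1

The cycle lengths are 6, 2, 1, 1.
A cycle of length ℓ contributes ℓ−1 transpositions, so π is a product of 5 + 1 = 6 transpositions — even.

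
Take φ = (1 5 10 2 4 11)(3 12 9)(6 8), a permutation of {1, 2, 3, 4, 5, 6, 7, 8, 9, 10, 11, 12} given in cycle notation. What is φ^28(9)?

9 lies in the 3-cycle (3 12 9).
Since the cycle has length 3, φ^28 acts on it the same as φ^1 (28 mod 3 = 1).
Advancing 1 step from 9: 9 → 3.

3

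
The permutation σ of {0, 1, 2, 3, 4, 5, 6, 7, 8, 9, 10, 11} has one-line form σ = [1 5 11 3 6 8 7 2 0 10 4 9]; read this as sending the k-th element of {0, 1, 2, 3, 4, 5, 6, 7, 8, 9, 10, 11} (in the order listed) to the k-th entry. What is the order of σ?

Decomposing into disjoint cycles gives cycle lengths 7, 4, 1.
Since disjoint cycles commute, ord(σ) = lcm(7, 4) = 28.

28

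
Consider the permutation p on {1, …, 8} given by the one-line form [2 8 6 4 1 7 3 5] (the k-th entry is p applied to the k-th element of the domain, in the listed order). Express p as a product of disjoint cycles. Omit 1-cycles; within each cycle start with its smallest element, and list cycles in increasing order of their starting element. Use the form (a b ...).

(1 2 8 5)(3 6 7)

From 1: 1 → 2 → 8 → 5 → 1, closing the cycle (1 2 8 5).
Repeating from the next unused element and collecting all non-trivial cycles gives (1 2 8 5)(3 6 7).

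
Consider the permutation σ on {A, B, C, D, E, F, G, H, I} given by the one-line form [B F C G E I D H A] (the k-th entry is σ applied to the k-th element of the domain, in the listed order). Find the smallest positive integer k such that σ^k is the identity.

4

Writing σ as disjoint cycles, the cycle lengths are 4, 2, 1, 1, 1.
The order of σ is the least common multiple of its cycle lengths: lcm(4, 2) = 4.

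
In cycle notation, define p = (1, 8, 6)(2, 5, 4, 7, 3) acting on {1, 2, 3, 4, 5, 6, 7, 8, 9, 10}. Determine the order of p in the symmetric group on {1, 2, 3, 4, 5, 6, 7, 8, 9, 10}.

The cycle type of p is (5, 3, 1, 1).
The order of p is the least common multiple of its cycle lengths: lcm(5, 3) = 15.

15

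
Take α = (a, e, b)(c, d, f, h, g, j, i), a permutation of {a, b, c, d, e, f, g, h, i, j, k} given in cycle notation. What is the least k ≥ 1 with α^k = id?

21

The cycle type of α is (7, 3, 1).
The order is lcm(7, 3) = 21.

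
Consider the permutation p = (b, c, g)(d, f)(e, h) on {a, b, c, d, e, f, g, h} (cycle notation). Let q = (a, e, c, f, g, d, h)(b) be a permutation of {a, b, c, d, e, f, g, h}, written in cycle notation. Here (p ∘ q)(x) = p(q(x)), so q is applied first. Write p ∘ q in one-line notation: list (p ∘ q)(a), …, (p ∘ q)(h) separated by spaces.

h c d e g b f a

(p ∘ q)(x) = p(q(x)). Computing each image: p(q(a)) = p(e) = h, p(q(b)) = p(b) = c, p(q(c)) = p(f) = d, p(q(d)) = p(h) = e, p(q(e)) = p(c) = g, p(q(f)) = p(g) = b, p(q(g)) = p(d) = f, p(q(h)) = p(a) = a.
Hence p ∘ q = [h c d e g b f a].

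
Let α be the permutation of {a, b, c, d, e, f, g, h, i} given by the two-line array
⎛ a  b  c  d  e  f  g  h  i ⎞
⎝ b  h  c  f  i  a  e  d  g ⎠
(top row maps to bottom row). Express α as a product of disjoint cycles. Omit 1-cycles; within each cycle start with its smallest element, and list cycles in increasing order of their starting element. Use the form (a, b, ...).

Start at a and follow images: a → b → h → d → f → a, giving the cycle (a, b, h, d, f).
Repeating from the next unused element and collecting all non-trivial cycles gives (a, b, h, d, f)(e, i, g).

(a, b, h, d, f)(e, i, g)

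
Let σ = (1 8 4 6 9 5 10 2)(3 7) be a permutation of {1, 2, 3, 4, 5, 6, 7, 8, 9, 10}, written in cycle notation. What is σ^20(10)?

4

10 lies in the 8-cycle (1 8 4 6 9 5 10 2).
Since the cycle has length 8, σ^20 acts on it the same as σ^4 (20 mod 8 = 4).
Advancing 4 steps from 10: 10 → 2 → 1 → 8 → 4.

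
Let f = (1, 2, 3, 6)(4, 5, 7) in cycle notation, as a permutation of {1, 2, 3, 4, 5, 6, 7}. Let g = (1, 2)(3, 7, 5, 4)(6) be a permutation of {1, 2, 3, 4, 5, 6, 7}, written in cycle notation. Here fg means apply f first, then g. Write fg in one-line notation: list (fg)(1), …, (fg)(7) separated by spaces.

1 7 6 4 5 2 3

(fg)(x) = g(f(x)). Computing each image: g(f(1)) = g(2) = 1, g(f(2)) = g(3) = 7, g(f(3)) = g(6) = 6, g(f(4)) = g(5) = 4, g(f(5)) = g(7) = 5, g(f(6)) = g(1) = 2, g(f(7)) = g(4) = 3.
Hence fg = [1 7 6 4 5 2 3].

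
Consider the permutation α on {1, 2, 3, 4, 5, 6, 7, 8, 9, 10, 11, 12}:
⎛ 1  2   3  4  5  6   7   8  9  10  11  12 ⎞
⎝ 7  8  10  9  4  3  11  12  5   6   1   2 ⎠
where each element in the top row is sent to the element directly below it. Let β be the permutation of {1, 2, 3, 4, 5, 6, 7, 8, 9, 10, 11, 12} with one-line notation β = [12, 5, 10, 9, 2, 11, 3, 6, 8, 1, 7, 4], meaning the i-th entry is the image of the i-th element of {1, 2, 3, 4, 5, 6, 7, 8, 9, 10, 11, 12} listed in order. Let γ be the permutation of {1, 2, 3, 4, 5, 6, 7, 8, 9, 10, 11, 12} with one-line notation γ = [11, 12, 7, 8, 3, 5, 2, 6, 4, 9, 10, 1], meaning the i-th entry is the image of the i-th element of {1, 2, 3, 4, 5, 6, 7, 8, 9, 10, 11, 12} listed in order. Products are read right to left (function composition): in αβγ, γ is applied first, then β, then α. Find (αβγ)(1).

11

(αβγ)(1) = α(β(γ(1))). γ(1) = 11, then β(11) = 7, then α(7) = 11, so the result is 11.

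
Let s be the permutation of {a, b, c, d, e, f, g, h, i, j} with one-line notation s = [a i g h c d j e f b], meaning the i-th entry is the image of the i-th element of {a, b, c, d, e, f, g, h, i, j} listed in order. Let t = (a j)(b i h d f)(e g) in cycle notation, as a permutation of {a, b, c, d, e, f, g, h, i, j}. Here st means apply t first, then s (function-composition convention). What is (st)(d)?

t(d) = f, then s(f) = d; composing gives (st)(d) = d.

d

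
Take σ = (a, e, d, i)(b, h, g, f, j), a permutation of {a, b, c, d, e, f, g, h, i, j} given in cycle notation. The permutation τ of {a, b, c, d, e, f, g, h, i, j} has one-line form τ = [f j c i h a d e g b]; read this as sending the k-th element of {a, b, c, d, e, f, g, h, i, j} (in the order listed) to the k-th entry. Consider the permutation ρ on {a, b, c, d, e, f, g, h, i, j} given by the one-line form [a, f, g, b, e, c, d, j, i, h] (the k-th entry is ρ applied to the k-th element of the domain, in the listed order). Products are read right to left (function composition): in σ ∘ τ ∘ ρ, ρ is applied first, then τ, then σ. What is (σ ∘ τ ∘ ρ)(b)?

Chase b: ρ(b) = f; τ(f) = a; σ(a) = e. Hence (σ ∘ τ ∘ ρ)(b) = e.

e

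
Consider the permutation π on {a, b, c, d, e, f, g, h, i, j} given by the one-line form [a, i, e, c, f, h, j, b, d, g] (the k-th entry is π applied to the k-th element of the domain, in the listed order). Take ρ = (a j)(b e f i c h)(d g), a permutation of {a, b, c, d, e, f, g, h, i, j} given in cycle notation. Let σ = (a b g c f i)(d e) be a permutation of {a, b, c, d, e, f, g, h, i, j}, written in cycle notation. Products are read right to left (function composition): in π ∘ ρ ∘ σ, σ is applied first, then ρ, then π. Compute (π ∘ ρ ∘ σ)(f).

Chase f: σ(f) = i; ρ(i) = c; π(c) = e. Hence (π ∘ ρ ∘ σ)(f) = e.

e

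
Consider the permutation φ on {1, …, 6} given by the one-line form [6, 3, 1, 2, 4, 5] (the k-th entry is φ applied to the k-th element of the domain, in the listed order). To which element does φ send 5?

4

5 is element number 5 of the domain, and entry number 5 of the one-line form is 4, so φ(5) = 4.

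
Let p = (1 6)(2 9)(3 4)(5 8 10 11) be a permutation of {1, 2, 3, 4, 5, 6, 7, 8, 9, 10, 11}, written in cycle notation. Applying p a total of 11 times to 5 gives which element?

11

5 lies in the 4-cycle (5 8 10 11).
Powers repeat with period 4 on this cycle, and 11 mod 4 = 3, so p^11(5) = p^3(5).
Stepping 3 places around the cycle: 5 → 8 → 10 → 11.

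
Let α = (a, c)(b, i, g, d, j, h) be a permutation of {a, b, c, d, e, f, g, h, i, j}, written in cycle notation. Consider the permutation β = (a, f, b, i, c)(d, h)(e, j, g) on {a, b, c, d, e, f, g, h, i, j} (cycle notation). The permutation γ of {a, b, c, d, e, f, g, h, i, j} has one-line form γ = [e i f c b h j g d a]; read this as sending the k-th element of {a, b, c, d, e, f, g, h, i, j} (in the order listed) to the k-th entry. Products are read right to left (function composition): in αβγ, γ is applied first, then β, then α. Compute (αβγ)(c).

Chase c: γ(c) = f; β(f) = b; α(b) = i. Hence (αβγ)(c) = i.

i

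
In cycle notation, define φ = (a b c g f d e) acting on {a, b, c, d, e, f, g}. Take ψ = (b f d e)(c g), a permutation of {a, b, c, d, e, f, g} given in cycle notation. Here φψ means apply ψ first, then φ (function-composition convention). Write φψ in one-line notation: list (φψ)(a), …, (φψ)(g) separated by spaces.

For each element, apply ψ then φ: a → a → b; b → f → d; c → g → f; d → e → a; e → b → c; f → d → e; g → c → g.
So φψ in one-line form is b d f a c e g.

b d f a c e g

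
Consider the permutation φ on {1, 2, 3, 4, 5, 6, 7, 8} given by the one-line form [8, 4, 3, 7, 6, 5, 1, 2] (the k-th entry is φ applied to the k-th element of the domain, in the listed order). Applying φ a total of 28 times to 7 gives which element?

Tracing 7 → 1 → … returns to 7 after 5 steps, so 7 lies in a 5-cycle (1, 8, 2, 4, 7).
Since the cycle has length 5, φ^28 acts on it the same as φ^3 (28 mod 5 = 3).
Advancing 3 steps from 7: 7 → 1 → 8 → 2.

2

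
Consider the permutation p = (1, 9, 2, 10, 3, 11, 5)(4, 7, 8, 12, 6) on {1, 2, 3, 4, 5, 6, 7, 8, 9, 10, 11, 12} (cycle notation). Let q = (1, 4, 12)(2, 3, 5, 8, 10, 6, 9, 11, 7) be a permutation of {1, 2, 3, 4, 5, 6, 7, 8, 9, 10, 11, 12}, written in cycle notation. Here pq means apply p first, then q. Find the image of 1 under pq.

First apply p: p(1) = 9, then q(9) = 11. Thus (pq)(1) = 11.

11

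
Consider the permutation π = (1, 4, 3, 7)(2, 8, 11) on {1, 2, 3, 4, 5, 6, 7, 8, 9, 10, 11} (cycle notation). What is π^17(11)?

8

11 lies in the 3-cycle (2, 8, 11).
On a 3-cycle, π^3 is the identity, so π^17 = π^2 there (17 ≡ 2 mod 3).
Advancing 2 steps from 11: 11 → 2 → 8.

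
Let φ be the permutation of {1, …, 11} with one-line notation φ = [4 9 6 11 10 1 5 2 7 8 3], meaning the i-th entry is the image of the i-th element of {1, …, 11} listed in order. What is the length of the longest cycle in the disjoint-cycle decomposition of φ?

6

Decomposing into disjoint cycles gives (1, 4, 11, 3, 6)(2, 9, 7, 5, 10, 8); the longest has length 6.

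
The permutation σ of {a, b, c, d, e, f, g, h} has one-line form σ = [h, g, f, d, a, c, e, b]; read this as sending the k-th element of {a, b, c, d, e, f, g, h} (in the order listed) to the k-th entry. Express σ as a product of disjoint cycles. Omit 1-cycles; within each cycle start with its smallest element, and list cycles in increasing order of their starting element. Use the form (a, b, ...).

(a, h, b, g, e)(c, f)

Iterating σ from a gives a → h → b → g → e → a; that is the 5-cycle (a, h, b, g, e).
Continuing from each remaining unvisited element yields (a, h, b, g, e)(c, f).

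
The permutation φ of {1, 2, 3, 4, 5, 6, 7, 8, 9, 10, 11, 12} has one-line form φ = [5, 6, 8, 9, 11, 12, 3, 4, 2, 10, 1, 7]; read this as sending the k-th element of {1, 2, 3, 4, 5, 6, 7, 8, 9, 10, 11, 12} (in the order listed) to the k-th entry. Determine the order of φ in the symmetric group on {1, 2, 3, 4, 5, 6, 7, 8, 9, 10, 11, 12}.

Decomposing into disjoint cycles gives cycle lengths 8, 3, 1.
The order is lcm(8, 3) = 24.

24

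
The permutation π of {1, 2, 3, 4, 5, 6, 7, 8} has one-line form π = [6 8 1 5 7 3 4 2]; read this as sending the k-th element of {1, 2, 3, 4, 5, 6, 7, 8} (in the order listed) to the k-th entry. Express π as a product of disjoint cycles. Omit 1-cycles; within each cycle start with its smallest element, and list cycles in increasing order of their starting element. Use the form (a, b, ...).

From 1: 1 → 6 → 3 → 1, closing the cycle (1, 6, 3).
Repeating from the next unused element and collecting all non-trivial cycles gives (1, 6, 3)(2, 8)(4, 5, 7).

(1, 6, 3)(2, 8)(4, 5, 7)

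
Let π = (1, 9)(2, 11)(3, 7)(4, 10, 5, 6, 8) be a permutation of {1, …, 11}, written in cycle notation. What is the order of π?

10

The cycle type of π is (5, 2, 2, 2).
The order is lcm(5, 2, 2, 2) = 10.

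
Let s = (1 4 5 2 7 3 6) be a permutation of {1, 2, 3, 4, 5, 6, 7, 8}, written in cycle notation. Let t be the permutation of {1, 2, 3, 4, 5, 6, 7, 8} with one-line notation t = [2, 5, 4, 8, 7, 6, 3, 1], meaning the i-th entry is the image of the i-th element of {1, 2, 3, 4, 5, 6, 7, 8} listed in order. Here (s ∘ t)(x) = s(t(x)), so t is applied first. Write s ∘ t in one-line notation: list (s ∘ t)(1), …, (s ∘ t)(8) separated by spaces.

7 2 5 8 3 1 6 4

(s ∘ t)(x) = s(t(x)). Computing each image: s(t(1)) = s(2) = 7, s(t(2)) = s(5) = 2, s(t(3)) = s(4) = 5, s(t(4)) = s(8) = 8, s(t(5)) = s(7) = 3, s(t(6)) = s(6) = 1, s(t(7)) = s(3) = 6, s(t(8)) = s(1) = 4.
Hence s ∘ t = [7 2 5 8 3 1 6 4].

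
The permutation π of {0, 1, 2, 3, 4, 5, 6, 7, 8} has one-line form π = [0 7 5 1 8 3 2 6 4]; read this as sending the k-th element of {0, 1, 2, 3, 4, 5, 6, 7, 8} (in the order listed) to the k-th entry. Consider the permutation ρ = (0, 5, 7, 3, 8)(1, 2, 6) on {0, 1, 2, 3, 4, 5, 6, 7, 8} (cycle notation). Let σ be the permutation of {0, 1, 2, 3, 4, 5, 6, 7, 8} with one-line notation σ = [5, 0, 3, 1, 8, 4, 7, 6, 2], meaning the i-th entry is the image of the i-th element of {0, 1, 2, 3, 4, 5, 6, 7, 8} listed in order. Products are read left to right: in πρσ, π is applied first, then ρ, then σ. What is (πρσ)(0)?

(πρσ)(0) = σ(ρ(π(0))). π(0) = 0, then ρ(0) = 5, then σ(5) = 4, so the result is 4.

4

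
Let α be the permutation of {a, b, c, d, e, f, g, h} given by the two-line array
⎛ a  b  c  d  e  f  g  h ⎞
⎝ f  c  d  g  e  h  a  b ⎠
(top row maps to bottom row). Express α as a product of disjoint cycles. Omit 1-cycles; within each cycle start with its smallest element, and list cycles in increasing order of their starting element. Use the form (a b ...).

From a: a → f → h → b → c → d → g → a, closing the cycle (a f h b c d g).
Repeating from the next unused element and collecting all non-trivial cycles gives (a f h b c d g).

(a f h b c d g)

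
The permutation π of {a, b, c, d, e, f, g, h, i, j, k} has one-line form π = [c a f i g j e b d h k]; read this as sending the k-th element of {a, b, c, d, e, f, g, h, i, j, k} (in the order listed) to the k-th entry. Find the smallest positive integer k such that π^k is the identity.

Decomposing into disjoint cycles gives cycle lengths 6, 2, 2, 1.
Since disjoint cycles commute, ord(π) = lcm(6, 2, 2) = 6.

6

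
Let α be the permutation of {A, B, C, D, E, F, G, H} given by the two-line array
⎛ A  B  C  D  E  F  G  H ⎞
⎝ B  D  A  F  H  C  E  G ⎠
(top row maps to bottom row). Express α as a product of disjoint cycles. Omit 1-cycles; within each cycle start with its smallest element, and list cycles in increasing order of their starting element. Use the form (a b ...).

Iterating α from A gives A → B → D → F → C → A; that is the 5-cycle (A B D F C).
Continuing from each remaining unvisited element yields (A B D F C)(E H G).

(A B D F C)(E H G)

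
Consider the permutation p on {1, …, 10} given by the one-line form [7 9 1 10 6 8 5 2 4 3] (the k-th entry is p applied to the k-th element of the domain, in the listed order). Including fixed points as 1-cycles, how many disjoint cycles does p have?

The cycle decomposition is (1 7 5 6 8 2 9 4 10 3), which has 1 cycle (counting 1-cycles).

1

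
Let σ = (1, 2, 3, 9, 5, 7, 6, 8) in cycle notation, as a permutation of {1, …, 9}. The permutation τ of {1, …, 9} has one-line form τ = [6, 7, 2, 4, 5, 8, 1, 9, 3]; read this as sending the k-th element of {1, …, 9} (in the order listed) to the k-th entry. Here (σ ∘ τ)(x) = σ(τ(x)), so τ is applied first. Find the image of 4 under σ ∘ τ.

(σ ∘ τ)(4) = σ(τ(4)). τ(4) = 4, then σ(4) = 4. So (σ ∘ τ)(4) = 4.

4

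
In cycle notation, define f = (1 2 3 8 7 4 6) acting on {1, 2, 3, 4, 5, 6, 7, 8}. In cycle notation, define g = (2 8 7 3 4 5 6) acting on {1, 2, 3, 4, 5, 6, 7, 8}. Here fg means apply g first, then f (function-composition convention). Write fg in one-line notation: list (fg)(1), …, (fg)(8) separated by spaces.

2 7 6 5 1 3 8 4

For each element, apply g then f: 1 → 1 → 2; 2 → 8 → 7; 3 → 4 → 6; 4 → 5 → 5; 5 → 6 → 1; 6 → 2 → 3; 7 → 3 → 8; 8 → 7 → 4.
Collecting the images, fg = [2 7 6 5 1 3 8 4].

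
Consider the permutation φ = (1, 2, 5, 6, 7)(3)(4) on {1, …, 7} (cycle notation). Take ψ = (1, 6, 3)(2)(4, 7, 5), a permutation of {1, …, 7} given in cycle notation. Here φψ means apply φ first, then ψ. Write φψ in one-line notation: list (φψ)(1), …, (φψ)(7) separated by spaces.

Chase each element through φ then ψ: 1 → 2 → 2; 2 → 5 → 4; 3 → 3 → 1; 4 → 4 → 7; 5 → 6 → 3; 6 → 7 → 5; 7 → 1 → 6.
Collecting the images, φψ = [2 4 1 7 3 5 6].

2 4 1 7 3 5 6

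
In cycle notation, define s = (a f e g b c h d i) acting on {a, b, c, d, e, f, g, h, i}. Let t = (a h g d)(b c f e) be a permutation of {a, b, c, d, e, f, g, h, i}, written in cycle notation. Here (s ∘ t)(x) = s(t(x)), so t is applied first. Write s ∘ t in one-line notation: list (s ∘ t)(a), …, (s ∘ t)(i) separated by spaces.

(s ∘ t)(x) = s(t(x)). Computing each image: s(t(a)) = s(h) = d, s(t(b)) = s(c) = h, s(t(c)) = s(f) = e, s(t(d)) = s(a) = f, s(t(e)) = s(b) = c, s(t(f)) = s(e) = g, s(t(g)) = s(d) = i, s(t(h)) = s(g) = b, s(t(i)) = s(i) = a.
Hence s ∘ t = [d h e f c g i b a].

d h e f c g i b a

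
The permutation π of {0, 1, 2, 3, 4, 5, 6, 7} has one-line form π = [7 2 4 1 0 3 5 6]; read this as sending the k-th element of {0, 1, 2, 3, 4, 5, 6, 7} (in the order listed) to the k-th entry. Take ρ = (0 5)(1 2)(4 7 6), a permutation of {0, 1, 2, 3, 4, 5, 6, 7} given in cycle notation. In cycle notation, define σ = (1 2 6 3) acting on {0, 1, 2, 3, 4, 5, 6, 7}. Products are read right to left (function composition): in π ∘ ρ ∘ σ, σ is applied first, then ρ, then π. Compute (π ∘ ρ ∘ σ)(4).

(π ∘ ρ ∘ σ)(4) = π(ρ(σ(4))). σ(4) = 4, then ρ(4) = 7, then π(7) = 6, so the result is 6.

6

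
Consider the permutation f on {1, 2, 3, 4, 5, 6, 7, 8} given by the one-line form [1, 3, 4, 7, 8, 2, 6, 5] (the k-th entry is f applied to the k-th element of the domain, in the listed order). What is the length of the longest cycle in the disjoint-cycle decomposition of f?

5

Decomposing into disjoint cycles gives (2, 3, 4, 7, 6)(5, 8); the longest has length 5.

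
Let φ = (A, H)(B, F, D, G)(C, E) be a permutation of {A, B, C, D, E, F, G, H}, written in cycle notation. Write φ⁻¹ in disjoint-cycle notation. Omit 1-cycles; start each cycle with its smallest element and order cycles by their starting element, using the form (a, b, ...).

If φ sends a → b within a cycle, φ⁻¹ sends b → a; equivalently, reverse each cycle.
After reversing and putting each cycle's least element first, φ⁻¹ = (A, H)(B, G, D, F)(C, E).

(A, H)(B, G, D, F)(C, E)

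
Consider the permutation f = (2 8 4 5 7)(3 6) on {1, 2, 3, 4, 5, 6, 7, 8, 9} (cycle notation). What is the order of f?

10

The disjoint cycles have lengths 5, 2, 1, 1.
The order is lcm(5, 2) = 10.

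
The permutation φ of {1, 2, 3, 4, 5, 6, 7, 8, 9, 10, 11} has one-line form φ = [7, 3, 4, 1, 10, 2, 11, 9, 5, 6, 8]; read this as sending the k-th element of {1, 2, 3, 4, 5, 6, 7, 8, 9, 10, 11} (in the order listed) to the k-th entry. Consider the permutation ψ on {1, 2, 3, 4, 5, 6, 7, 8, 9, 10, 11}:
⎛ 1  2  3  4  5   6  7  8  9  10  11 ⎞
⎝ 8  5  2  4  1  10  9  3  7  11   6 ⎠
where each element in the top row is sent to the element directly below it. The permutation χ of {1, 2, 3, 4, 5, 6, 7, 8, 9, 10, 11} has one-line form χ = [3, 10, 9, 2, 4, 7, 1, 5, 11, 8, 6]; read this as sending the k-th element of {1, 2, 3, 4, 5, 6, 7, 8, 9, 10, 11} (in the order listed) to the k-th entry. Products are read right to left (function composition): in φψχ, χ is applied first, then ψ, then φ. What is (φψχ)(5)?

1

Chase 5: χ(5) = 4; ψ(4) = 4; φ(4) = 1. Hence (φψχ)(5) = 1.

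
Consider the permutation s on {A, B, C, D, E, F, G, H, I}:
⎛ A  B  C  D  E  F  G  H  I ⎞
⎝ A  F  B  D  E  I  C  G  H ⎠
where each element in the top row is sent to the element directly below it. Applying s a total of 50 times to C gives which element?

Tracing C → B → … returns to C after 6 steps, so C lies in a 6-cycle (B F I H G C).
Powers repeat with period 6 on this cycle, and 50 mod 6 = 2, so s^50(C) = s^2(C).
Advancing 2 steps from C: C → B → F.

F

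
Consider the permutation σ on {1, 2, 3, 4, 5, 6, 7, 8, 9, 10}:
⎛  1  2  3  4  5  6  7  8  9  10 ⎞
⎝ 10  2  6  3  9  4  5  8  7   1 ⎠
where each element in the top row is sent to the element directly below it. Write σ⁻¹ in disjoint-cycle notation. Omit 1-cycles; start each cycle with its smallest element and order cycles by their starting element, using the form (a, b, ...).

The cycle decomposition of σ is (1, 10)(3, 6, 4)(5, 9, 7).
The inverse reverses every cycle; in canonical form, σ⁻¹ = (1, 10)(3, 4, 6)(5, 7, 9).

(1, 10)(3, 4, 6)(5, 7, 9)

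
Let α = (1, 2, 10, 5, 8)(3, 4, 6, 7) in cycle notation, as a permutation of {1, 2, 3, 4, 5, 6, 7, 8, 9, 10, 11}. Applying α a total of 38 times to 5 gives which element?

2

5 lies in the 5-cycle (1, 2, 10, 5, 8).
Powers repeat with period 5 on this cycle, and 38 mod 5 = 3, so α^38(5) = α^3(5).
Advancing 3 steps from 5: 5 → 8 → 1 → 2.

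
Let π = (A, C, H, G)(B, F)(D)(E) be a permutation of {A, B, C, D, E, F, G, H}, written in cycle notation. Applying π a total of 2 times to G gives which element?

G lies in the 4-cycle (A, C, H, G).
Advancing 2 steps from G: G → A → C.

C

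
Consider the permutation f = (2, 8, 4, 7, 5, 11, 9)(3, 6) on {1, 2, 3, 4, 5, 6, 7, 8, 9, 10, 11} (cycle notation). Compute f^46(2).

2 lies in the 7-cycle (2, 8, 4, 7, 5, 11, 9).
Powers repeat with period 7 on this cycle, and 46 mod 7 = 4, so f^46(2) = f^4(2).
Advancing 4 steps from 2: 2 → 8 → 4 → 7 → 5.

5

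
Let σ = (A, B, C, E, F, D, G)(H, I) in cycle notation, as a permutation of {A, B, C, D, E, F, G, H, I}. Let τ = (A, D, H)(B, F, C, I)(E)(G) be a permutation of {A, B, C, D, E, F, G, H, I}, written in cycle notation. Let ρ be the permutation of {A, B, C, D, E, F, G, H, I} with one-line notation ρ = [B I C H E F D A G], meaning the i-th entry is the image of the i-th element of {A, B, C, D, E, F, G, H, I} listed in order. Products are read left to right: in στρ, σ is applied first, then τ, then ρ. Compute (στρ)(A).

Apply the permutations in order: σ(A) = B, then τ(B) = F, then ρ(F) = F. So (στρ)(A) = F.

F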